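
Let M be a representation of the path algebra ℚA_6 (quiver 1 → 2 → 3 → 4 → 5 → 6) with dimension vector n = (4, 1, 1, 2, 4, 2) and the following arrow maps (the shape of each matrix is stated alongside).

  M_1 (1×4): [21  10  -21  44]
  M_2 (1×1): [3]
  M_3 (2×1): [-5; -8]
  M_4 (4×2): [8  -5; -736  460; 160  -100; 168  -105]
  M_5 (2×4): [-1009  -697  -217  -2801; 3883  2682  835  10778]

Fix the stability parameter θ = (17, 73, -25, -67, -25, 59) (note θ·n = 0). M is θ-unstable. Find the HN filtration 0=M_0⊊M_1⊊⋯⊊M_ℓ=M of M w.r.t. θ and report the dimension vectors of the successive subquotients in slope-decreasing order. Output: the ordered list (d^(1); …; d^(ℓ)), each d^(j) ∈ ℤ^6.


Interval decomposition of M: I[1,1]^3, I[1,4], I[4,6], I[5,5]^2, I[5,6].
HN type (ℓ=5): μ^(1)=59; μ^(2)=17; μ^(3)=-1/2; μ^(4)=-25; μ^(5)=-67

((0, 0, 0, 0, 0, 2); (3, 0, 0, 0, 0, 0); (1, 1, 1, 1, 0, 0); (0, 0, 0, 0, 4, 0); (0, 0, 0, 1, 0, 0))


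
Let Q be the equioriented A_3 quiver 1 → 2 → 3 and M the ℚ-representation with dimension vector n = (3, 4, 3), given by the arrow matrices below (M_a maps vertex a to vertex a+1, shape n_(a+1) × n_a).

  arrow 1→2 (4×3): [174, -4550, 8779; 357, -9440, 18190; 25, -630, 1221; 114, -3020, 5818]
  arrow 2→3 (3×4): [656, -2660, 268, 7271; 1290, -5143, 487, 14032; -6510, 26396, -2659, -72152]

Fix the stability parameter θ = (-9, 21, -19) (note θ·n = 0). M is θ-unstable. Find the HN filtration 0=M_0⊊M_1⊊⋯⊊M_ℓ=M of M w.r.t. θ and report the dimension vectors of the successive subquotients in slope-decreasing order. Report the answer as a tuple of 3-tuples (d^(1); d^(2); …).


Interval decomposition of M: I[1,1], I[1,3]^2, I[2,2], I[2,3].
HN type (ℓ=3): μ^(1)=21; μ^(2)=1; μ^(3)=-9

((0, 1, 0); (0, 3, 3); (3, 0, 0))


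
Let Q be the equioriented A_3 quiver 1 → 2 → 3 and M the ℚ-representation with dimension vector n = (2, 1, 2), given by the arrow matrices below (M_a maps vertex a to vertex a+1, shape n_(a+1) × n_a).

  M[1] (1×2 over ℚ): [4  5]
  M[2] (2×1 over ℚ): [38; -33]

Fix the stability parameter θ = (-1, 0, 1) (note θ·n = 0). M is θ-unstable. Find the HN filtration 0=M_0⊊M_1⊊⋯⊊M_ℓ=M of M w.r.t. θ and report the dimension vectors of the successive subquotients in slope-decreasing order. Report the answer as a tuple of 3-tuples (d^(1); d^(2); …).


Via rank(M_{q-1}∘⋯∘M_p): M ≅ I[1,1], I[1,3], I[3,3].
μ_θ-semistable layers: μ^(1)=1; μ^(2)=0; μ^(3)=-1

((0, 0, 2); (0, 1, 0); (2, 0, 0))


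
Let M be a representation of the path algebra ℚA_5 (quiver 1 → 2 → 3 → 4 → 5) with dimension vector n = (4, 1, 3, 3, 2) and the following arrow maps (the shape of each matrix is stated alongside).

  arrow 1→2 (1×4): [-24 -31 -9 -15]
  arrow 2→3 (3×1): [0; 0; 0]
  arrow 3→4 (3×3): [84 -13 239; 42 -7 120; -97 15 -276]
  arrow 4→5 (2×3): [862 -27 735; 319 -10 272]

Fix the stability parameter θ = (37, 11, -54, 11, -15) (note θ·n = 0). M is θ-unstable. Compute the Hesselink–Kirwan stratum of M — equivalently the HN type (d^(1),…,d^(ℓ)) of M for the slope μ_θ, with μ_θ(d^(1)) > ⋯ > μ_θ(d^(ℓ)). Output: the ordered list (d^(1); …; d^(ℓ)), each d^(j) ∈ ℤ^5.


Interval decomposition of M: I[1,1]^3, I[1,2], I[3,4], I[3,5]^2.
HN type (ℓ=5): μ^(1)=37; μ^(2)=24; μ^(3)=11; μ^(4)=-2; μ^(5)=-54

((3, 0, 0, 0, 0); (1, 1, 0, 0, 0); (0, 0, 0, 1, 0); (0, 0, 0, 2, 2); (0, 0, 3, 0, 0))


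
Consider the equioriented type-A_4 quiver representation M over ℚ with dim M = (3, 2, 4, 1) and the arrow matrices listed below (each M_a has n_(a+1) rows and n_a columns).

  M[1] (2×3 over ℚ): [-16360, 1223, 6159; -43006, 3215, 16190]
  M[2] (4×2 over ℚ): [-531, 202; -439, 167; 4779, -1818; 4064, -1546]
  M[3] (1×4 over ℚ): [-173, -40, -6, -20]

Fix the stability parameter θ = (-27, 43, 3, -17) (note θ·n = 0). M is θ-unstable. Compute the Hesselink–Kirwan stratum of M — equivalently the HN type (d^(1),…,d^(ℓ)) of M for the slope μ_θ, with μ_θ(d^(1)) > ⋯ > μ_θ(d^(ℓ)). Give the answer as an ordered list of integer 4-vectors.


Interval decomposition of M: I[1,1], I[1,3], I[1,4], I[3,3]^2.
HN type (ℓ=4): μ^(1)=23; μ^(2)=29/3; μ^(3)=3; μ^(4)=-27

((0, 1, 1, 0); (0, 1, 1, 1); (0, 0, 2, 0); (3, 0, 0, 0))


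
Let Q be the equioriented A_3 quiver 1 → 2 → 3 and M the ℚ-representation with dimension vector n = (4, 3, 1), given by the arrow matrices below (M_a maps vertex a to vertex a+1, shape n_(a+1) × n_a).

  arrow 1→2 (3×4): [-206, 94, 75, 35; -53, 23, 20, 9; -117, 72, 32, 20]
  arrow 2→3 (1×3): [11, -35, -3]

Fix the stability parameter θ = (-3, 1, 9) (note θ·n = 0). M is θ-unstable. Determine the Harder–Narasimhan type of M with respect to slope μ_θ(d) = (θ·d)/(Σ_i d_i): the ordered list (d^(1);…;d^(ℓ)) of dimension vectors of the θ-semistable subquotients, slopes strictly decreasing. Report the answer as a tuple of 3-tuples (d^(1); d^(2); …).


Via rank(M_{q-1}∘⋯∘M_p): M ≅ I[1,1], I[1,2]^2, I[1,3].
μ_θ-semistable layers: μ^(1)=9; μ^(2)=1; μ^(3)=-3

((0, 0, 1); (0, 3, 0); (4, 0, 0))


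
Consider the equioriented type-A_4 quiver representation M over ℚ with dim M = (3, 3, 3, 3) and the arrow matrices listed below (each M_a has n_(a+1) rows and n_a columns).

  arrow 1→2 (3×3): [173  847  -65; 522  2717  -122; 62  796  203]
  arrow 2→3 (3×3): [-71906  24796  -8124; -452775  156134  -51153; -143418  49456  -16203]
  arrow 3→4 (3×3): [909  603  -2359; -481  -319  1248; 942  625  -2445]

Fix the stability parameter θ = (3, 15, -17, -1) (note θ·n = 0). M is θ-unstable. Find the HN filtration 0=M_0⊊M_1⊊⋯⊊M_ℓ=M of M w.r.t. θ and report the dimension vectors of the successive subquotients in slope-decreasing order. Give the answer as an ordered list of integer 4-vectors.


Via rank(M_{q-1}∘⋯∘M_p): M ≅ I[1,2], I[1,4]^2, I[3,4].
μ_θ-semistable layers: μ^(1)=15; μ^(2)=3; μ^(3)=0; μ^(4)=-1; μ^(5)=-17

((0, 1, 0, 0); (1, 0, 0, 0); (2, 2, 2, 2); (0, 0, 0, 1); (0, 0, 1, 0))


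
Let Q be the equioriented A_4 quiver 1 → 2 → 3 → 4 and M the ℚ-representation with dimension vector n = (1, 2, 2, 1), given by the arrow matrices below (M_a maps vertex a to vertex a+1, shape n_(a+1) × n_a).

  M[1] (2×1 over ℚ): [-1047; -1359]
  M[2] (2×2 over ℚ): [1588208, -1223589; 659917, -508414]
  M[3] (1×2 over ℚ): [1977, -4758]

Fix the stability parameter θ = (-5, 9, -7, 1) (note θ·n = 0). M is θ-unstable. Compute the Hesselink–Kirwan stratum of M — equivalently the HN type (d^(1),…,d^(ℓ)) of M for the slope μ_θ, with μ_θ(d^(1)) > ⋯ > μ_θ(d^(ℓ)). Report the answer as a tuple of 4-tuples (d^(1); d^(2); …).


Via rank(M_{q-1}∘⋯∘M_p): M ≅ I[1,4], I[2,3].
μ_θ-semistable layers: μ^(1)=1; μ^(2)=-5

((0, 2, 2, 1); (1, 0, 0, 0))


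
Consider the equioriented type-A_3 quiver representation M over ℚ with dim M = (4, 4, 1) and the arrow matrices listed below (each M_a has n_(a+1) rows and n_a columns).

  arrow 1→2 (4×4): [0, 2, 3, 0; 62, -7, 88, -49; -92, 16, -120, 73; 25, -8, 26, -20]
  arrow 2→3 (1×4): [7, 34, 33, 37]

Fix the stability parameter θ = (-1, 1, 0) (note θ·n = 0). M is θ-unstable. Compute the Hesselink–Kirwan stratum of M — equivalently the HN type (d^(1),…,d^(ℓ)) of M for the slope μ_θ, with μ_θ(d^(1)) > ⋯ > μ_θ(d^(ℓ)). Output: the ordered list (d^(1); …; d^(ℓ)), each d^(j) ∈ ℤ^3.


Barcode: M ≅ I[1,2]^3, I[1,3]. HN layers by μ_θ (3 steps, strictly decreasing):
  μ^(1)=1; μ^(2)=1/2; μ^(3)=-1

((0, 3, 0); (0, 1, 1); (4, 0, 0))


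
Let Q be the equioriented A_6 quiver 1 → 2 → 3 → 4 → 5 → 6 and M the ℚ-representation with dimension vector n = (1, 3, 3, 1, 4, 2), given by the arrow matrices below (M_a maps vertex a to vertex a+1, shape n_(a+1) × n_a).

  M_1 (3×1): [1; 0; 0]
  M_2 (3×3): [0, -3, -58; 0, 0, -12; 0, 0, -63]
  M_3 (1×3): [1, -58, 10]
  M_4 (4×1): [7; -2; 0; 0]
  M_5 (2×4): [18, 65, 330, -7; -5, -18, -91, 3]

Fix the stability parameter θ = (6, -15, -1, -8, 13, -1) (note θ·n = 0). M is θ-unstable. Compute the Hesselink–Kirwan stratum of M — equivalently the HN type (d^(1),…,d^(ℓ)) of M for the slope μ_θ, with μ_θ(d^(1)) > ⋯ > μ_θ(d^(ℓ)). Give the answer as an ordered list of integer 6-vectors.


Interval decomposition of M: I[1,2], I[2,3], I[2,6], I[3,3], I[5,5]^2, I[5,6].
HN type (ℓ=5): μ^(1)=13; μ^(2)=6; μ^(3)=-1; μ^(4)=-9/2; μ^(5)=-15

((0, 0, 0, 0, 2, 0); (0, 0, 0, 0, 2, 2); (0, 0, 2, 0, 0, 0); (1, 1, 1, 1, 0, 0); (0, 2, 0, 0, 0, 0))


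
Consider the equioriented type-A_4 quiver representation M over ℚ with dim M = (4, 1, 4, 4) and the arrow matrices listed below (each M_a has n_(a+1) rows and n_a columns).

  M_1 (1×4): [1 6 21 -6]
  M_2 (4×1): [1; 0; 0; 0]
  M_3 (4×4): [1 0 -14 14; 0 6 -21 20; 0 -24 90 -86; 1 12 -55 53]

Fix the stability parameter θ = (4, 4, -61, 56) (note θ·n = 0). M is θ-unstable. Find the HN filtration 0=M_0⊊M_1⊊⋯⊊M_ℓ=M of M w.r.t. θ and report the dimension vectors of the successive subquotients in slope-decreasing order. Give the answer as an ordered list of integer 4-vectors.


Via rank(M_{q-1}∘⋯∘M_p): M ≅ I[1,1]^3, I[1,4], I[3,3], I[3,4]^2, I[4,4].
μ_θ-semistable layers: μ^(1)=56; μ^(2)=4; μ^(3)=-53/3; μ^(4)=-61

((0, 0, 0, 4); (3, 0, 0, 0); (1, 1, 1, 0); (0, 0, 3, 0))


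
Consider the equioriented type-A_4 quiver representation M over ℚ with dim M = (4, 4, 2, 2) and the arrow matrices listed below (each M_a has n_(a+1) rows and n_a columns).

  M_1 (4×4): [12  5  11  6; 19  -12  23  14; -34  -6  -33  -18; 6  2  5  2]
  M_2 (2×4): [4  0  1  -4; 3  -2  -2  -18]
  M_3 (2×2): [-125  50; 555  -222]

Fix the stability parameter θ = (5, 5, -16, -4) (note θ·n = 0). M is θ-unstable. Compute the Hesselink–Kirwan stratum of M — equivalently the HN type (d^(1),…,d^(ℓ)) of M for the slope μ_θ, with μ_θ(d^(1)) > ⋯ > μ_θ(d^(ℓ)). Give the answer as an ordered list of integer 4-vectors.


Via rank(M_{q-1}∘⋯∘M_p): M ≅ I[1,2]^2, I[1,3], I[1,4], I[4,4].
μ_θ-semistable layers: μ^(1)=5; μ^(2)=-2; μ^(3)=-5/2; μ^(4)=-4

((2, 2, 0, 0); (1, 1, 1, 0); (1, 1, 1, 1); (0, 0, 0, 1))


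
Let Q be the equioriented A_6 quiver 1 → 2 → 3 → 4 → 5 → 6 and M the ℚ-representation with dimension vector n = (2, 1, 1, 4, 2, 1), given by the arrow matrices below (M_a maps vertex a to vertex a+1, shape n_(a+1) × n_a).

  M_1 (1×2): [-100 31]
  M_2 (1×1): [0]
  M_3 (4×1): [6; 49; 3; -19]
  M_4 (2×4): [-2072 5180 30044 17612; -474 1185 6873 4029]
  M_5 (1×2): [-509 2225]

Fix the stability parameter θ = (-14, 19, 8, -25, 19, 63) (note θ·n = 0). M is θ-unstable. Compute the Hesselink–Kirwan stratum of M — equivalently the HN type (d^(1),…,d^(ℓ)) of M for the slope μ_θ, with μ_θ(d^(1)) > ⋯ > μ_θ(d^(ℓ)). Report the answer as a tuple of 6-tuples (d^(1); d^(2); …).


Interval decomposition of M: I[1,1], I[1,2], I[3,6], I[4,4]^3, I[5,5].
HN type (ℓ=5): μ^(1)=63; μ^(2)=19; μ^(3)=-17/2; μ^(4)=-14; μ^(5)=-25

((0, 0, 0, 0, 0, 1); (0, 1, 0, 0, 2, 0); (0, 0, 1, 1, 0, 0); (2, 0, 0, 0, 0, 0); (0, 0, 0, 3, 0, 0))


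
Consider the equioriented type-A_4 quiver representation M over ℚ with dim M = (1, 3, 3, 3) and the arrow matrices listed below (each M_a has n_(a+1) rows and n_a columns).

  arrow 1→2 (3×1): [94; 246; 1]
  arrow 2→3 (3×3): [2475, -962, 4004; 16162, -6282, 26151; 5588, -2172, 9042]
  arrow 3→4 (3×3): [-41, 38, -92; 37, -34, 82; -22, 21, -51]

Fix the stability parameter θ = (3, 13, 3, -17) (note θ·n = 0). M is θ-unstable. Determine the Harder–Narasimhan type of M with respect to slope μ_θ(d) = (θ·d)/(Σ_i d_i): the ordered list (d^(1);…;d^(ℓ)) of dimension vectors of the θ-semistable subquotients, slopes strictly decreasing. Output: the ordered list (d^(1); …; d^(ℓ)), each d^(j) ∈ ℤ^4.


Via rank(M_{q-1}∘⋯∘M_p): M ≅ I[1,4], I[2,2], I[2,4], I[3,4].
μ_θ-semistable layers: μ^(1)=13; μ^(2)=1/2; μ^(3)=-1/3; μ^(4)=-7

((0, 1, 0, 0); (1, 1, 1, 1); (0, 1, 1, 1); (0, 0, 1, 1))


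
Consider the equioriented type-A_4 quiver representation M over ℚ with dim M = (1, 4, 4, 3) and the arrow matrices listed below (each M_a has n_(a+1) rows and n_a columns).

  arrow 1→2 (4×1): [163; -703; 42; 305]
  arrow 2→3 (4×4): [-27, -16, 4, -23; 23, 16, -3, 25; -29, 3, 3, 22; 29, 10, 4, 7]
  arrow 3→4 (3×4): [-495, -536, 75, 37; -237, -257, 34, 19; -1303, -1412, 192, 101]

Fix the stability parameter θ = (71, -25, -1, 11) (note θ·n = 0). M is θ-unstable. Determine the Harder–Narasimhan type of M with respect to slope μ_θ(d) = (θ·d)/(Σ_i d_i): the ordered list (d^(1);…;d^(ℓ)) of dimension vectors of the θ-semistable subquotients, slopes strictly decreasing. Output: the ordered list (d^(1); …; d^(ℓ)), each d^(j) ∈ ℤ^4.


Barcode: M ≅ I[1,2], I[2,4]^3, I[3,3]. HN layers by μ_θ (4 steps, strictly decreasing):
  μ^(1)=23; μ^(2)=11; μ^(3)=-1; μ^(4)=-25

((1, 1, 0, 0); (0, 0, 0, 3); (0, 0, 4, 0); (0, 3, 0, 0))


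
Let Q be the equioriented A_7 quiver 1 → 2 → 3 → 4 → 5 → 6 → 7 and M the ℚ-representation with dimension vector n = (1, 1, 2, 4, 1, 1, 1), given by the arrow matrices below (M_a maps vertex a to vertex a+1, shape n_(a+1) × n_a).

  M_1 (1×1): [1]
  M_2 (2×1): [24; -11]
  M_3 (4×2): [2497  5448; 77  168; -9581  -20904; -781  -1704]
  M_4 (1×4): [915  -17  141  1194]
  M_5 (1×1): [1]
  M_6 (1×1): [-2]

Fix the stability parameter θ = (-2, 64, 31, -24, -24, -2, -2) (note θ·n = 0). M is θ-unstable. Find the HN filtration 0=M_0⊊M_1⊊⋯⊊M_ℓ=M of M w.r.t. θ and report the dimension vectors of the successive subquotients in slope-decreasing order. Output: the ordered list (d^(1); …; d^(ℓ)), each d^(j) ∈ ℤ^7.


Via rank(M_{q-1}∘⋯∘M_p): M ≅ I[1,3], I[3,7], I[4,4]^3.
μ_θ-semistable layers: μ^(1)=95/2; μ^(2)=-2; μ^(3)=-17/3; μ^(4)=-24

((0, 1, 1, 0, 0, 0, 0); (1, 0, 0, 0, 0, 1, 1); (0, 0, 1, 1, 1, 0, 0); (0, 0, 0, 3, 0, 0, 0))


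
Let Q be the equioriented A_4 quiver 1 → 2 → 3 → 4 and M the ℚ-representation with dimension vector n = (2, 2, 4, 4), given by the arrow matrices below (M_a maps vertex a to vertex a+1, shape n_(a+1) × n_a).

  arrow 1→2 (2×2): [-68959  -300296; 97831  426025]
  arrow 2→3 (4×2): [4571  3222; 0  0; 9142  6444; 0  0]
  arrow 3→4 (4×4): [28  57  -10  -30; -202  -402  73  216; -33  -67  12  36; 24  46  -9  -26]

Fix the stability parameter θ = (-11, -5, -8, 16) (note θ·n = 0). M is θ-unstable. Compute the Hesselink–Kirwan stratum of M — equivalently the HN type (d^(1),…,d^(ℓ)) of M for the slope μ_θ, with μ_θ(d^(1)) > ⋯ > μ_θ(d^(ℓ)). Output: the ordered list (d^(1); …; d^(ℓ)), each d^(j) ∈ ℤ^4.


Barcode: M ≅ I[1,2], I[1,4], I[3,4]^3. HN layers by μ_θ (5 steps, strictly decreasing):
  μ^(1)=16; μ^(2)=-5; μ^(3)=-13/2; μ^(4)=-8; μ^(5)=-11

((0, 0, 0, 4); (0, 1, 0, 0); (0, 1, 1, 0); (0, 0, 3, 0); (2, 0, 0, 0))


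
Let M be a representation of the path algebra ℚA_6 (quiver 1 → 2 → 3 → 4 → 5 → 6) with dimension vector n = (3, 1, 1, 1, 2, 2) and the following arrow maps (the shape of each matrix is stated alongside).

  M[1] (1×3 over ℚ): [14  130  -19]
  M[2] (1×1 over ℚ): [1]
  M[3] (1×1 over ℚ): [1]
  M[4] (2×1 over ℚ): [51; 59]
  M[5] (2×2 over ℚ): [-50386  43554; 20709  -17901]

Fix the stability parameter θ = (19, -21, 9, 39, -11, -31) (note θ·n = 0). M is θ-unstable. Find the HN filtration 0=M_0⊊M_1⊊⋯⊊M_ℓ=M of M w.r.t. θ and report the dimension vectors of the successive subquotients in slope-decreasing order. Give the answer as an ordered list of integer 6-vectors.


Via rank(M_{q-1}∘⋯∘M_p): M ≅ I[1,1]^2, I[1,5], I[5,6], I[6,6].
μ_θ-semistable layers: μ^(1)=19; μ^(2)=14; μ^(3)=9; μ^(4)=-1; μ^(5)=-21; μ^(6)=-31

((2, 0, 0, 0, 0, 0); (0, 0, 0, 1, 1, 0); (0, 0, 1, 0, 0, 0); (1, 1, 0, 0, 0, 0); (0, 0, 0, 0, 1, 1); (0, 0, 0, 0, 0, 1))


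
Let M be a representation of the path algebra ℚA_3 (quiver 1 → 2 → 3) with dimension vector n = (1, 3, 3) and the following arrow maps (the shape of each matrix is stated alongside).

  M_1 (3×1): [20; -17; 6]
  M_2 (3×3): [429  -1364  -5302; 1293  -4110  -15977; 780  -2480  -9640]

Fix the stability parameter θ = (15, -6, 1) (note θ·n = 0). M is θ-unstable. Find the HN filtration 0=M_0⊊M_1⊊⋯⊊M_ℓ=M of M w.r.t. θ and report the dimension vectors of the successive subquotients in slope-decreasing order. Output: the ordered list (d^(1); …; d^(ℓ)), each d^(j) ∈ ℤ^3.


Interval decomposition of M: I[1,3], I[2,2], I[2,3], I[3,3].
HN type (ℓ=3): μ^(1)=10/3; μ^(2)=1; μ^(3)=-6

((1, 1, 1); (0, 0, 2); (0, 2, 0))


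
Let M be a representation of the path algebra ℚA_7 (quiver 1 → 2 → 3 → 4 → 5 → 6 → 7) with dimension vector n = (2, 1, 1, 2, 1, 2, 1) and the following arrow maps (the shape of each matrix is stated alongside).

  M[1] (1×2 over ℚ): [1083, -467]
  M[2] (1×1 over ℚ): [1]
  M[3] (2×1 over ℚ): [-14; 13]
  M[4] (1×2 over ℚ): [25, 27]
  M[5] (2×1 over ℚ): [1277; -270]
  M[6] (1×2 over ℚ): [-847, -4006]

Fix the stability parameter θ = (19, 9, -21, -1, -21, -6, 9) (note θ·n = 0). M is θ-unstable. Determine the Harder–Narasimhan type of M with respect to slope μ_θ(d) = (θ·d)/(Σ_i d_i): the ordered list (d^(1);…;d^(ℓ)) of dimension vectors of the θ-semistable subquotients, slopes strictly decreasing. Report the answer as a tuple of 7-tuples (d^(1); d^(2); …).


Interval decomposition of M: I[1,1], I[1,7], I[4,4], I[6,6].
HN type (ℓ=5): μ^(1)=19; μ^(2)=9; μ^(3)=-1; μ^(4)=-7/2; μ^(5)=-6

((1, 0, 0, 0, 0, 0, 0); (0, 0, 0, 0, 0, 0, 1); (0, 0, 0, 1, 0, 0, 0); (1, 1, 1, 1, 1, 1, 0); (0, 0, 0, 0, 0, 1, 0))


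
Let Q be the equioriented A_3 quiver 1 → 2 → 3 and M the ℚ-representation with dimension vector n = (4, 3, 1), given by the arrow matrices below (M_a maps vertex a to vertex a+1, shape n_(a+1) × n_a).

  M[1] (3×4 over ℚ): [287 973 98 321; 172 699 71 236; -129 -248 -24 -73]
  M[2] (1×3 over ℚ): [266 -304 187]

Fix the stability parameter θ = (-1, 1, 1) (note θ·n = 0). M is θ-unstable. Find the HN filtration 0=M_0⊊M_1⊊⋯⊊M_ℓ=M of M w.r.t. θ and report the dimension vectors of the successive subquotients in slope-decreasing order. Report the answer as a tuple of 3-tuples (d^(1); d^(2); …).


Barcode: M ≅ I[1,1], I[1,2]^2, I[1,3]. HN layers by μ_θ (2 steps, strictly decreasing):
  μ^(1)=1; μ^(2)=-1

((0, 3, 1); (4, 0, 0))


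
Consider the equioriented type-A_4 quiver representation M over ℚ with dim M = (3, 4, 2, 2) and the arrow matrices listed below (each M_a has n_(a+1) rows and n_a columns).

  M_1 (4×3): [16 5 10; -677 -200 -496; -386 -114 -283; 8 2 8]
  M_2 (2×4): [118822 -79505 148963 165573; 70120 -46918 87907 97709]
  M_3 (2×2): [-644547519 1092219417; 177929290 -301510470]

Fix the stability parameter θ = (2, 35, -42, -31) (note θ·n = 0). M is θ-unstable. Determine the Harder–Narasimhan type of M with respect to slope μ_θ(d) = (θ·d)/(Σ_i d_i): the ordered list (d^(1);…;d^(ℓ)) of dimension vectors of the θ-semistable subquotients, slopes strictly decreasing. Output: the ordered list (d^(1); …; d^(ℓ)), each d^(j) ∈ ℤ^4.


Interval decomposition of M: I[1,2], I[1,3], I[1,4], I[2,2], I[4,4].
HN type (ℓ=5): μ^(1)=35; μ^(2)=2; μ^(3)=-5/3; μ^(4)=-9; μ^(5)=-31

((0, 2, 0, 0); (1, 0, 0, 0); (1, 1, 1, 0); (1, 1, 1, 1); (0, 0, 0, 1))


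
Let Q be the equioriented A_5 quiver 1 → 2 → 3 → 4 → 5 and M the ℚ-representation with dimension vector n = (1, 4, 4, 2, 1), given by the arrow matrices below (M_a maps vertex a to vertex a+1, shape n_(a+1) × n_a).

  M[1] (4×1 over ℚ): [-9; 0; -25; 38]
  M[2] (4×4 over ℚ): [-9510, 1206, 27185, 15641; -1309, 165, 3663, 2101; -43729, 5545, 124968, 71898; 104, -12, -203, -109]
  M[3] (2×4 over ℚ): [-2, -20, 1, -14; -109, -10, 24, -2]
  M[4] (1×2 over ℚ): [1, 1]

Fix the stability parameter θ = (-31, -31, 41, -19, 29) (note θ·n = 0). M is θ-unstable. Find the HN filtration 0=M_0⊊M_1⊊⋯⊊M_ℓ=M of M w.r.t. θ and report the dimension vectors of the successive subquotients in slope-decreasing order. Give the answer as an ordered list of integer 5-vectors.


Interval decomposition of M: I[1,4], I[2,2], I[2,3], I[2,5], I[3,3].
HN type (ℓ=4): μ^(1)=41; μ^(2)=29; μ^(3)=11; μ^(4)=-31

((0, 0, 2, 0, 0); (0, 0, 0, 0, 1); (0, 0, 2, 2, 0); (1, 4, 0, 0, 0))


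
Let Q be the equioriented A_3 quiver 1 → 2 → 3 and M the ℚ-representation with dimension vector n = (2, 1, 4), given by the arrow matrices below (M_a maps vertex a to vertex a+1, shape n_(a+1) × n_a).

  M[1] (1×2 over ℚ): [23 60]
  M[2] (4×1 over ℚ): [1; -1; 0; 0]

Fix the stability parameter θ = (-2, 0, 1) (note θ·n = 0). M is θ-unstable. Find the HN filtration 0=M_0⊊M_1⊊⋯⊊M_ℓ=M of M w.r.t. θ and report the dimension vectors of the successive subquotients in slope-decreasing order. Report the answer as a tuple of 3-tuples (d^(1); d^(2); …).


Interval decomposition of M: I[1,1], I[1,3], I[3,3]^3.
HN type (ℓ=3): μ^(1)=1; μ^(2)=0; μ^(3)=-2

((0, 0, 4); (0, 1, 0); (2, 0, 0))


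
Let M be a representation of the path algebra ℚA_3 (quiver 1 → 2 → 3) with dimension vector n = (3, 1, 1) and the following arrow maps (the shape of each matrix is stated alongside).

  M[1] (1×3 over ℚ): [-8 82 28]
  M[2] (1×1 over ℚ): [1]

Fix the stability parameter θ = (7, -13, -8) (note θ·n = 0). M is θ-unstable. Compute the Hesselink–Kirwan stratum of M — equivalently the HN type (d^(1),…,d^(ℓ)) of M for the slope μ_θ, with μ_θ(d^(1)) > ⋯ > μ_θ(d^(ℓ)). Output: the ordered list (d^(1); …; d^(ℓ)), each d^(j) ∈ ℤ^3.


Interval decomposition of M: I[1,1]^2, I[1,3].
HN type (ℓ=2): μ^(1)=7; μ^(2)=-14/3

((2, 0, 0); (1, 1, 1))


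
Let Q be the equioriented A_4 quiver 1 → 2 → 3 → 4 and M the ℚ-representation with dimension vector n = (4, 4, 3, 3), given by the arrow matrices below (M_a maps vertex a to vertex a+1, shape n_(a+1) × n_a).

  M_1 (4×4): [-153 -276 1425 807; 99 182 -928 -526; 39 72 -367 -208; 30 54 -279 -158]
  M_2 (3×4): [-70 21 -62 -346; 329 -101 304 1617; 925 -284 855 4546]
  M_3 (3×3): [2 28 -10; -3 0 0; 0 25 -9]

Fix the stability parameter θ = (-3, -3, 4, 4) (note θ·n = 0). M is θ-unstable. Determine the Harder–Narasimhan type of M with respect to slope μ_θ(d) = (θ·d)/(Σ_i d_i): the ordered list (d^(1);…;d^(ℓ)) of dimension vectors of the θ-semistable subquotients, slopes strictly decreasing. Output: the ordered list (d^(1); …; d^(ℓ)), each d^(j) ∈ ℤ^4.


Interval decomposition of M: I[1,1], I[1,2], I[1,4]^2, I[2,4].
HN type (ℓ=2): μ^(1)=4; μ^(2)=-3

((0, 0, 3, 3); (4, 4, 0, 0))


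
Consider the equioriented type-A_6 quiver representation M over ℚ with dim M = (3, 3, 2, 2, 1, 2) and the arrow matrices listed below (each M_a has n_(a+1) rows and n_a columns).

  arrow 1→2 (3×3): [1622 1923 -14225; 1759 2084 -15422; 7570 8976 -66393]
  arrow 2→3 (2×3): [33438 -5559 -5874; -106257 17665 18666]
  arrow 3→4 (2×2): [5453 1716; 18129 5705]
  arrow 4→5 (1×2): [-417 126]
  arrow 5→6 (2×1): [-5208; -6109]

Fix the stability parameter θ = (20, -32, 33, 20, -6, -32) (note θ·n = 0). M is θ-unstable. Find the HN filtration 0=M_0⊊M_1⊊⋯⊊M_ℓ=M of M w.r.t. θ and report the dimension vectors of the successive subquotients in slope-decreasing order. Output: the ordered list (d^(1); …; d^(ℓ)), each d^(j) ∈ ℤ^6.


Interval decomposition of M: I[1,2], I[1,4], I[1,6], I[6,6].
HN type (ℓ=4): μ^(1)=53/2; μ^(2)=15/4; μ^(3)=-6; μ^(4)=-32

((0, 0, 1, 1, 0, 0); (0, 0, 1, 1, 1, 1); (3, 3, 0, 0, 0, 0); (0, 0, 0, 0, 0, 1))


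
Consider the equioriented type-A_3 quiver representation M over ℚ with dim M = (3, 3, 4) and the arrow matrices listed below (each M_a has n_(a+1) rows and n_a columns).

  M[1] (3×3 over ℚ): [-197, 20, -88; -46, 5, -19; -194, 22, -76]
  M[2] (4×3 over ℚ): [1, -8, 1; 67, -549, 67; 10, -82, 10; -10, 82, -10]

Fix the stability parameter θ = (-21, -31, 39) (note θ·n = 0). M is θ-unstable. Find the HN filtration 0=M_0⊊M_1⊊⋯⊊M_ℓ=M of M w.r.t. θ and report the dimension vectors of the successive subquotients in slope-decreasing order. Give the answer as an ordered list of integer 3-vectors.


Via rank(M_{q-1}∘⋯∘M_p): M ≅ I[1,2], I[1,3]^2, I[3,3]^2.
μ_θ-semistable layers: μ^(1)=39; μ^(2)=-26

((0, 0, 4); (3, 3, 0))


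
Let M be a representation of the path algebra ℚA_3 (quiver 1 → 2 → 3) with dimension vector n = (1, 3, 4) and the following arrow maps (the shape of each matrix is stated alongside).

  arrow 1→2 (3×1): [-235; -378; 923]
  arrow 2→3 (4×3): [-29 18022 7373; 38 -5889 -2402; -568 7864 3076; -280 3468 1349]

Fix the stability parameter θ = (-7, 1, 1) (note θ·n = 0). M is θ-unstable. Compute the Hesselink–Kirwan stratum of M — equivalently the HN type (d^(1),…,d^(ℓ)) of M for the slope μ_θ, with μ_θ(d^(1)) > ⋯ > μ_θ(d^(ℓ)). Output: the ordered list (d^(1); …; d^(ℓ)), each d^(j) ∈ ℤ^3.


Barcode: M ≅ I[1,3], I[2,3]^2, I[3,3]. HN layers by μ_θ (2 steps, strictly decreasing):
  μ^(1)=1; μ^(2)=-7

((0, 3, 4); (1, 0, 0))


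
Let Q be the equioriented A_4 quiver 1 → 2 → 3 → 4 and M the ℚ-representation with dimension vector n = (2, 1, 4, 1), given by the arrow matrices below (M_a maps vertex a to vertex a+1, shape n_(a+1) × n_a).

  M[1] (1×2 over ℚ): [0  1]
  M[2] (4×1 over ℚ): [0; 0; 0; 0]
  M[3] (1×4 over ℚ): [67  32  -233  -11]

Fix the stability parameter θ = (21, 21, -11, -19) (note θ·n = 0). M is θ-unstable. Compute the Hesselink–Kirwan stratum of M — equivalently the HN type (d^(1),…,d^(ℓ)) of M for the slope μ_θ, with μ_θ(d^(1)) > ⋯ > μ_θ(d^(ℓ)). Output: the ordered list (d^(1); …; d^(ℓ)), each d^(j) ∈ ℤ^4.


Barcode: M ≅ I[1,1], I[1,2], I[3,3]^3, I[3,4]. HN layers by μ_θ (3 steps, strictly decreasing):
  μ^(1)=21; μ^(2)=-11; μ^(3)=-15

((2, 1, 0, 0); (0, 0, 3, 0); (0, 0, 1, 1))


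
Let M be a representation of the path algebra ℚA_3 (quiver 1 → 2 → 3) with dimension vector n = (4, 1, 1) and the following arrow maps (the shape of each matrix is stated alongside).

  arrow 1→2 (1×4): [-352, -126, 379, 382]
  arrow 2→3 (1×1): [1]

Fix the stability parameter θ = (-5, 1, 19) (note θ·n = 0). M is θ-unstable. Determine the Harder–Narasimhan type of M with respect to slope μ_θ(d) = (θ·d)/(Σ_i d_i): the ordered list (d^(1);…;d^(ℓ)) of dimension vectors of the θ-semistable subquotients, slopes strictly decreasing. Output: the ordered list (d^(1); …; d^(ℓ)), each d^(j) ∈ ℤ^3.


Via rank(M_{q-1}∘⋯∘M_p): M ≅ I[1,1]^3, I[1,3].
μ_θ-semistable layers: μ^(1)=19; μ^(2)=1; μ^(3)=-5

((0, 0, 1); (0, 1, 0); (4, 0, 0))


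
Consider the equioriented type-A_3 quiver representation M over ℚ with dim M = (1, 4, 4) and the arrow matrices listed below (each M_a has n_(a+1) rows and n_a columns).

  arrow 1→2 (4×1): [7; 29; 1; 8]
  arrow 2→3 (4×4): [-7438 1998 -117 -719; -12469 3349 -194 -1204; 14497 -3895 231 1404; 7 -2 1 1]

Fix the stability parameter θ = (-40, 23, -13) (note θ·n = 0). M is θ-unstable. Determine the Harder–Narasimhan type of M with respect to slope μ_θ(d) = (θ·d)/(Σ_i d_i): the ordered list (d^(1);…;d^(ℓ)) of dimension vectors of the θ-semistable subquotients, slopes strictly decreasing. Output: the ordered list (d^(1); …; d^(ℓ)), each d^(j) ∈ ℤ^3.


Barcode: M ≅ I[1,3], I[2,3]^3. HN layers by μ_θ (2 steps, strictly decreasing):
  μ^(1)=5; μ^(2)=-40

((0, 4, 4); (1, 0, 0))


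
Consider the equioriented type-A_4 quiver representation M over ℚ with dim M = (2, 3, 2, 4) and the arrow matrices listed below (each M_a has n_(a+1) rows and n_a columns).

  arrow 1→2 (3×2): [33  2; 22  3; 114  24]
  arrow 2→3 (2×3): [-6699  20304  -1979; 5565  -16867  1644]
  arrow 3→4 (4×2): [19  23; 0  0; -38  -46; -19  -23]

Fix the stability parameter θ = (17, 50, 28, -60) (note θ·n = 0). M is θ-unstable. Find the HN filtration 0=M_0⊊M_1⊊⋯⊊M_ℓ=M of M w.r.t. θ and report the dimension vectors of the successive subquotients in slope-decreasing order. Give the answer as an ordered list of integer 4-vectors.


Barcode: M ≅ I[1,3], I[1,4], I[2,2], I[4,4]^3. HN layers by μ_θ (5 steps, strictly decreasing):
  μ^(1)=50; μ^(2)=39; μ^(3)=17; μ^(4)=35/4; μ^(5)=-60

((0, 1, 0, 0); (0, 1, 1, 0); (1, 0, 0, 0); (1, 1, 1, 1); (0, 0, 0, 3))


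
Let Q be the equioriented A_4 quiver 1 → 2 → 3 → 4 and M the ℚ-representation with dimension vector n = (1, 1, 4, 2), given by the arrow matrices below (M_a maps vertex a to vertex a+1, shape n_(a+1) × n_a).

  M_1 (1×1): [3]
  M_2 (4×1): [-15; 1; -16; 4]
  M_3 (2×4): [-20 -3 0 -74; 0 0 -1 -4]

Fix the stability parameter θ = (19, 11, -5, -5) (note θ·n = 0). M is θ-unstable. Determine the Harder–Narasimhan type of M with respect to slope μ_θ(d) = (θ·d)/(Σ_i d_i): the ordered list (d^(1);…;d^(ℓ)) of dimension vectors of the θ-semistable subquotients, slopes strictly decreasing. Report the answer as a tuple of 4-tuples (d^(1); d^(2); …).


Barcode: M ≅ I[1,4], I[3,3]^2, I[3,4]. HN layers by μ_θ (2 steps, strictly decreasing):
  μ^(1)=5; μ^(2)=-5

((1, 1, 1, 1); (0, 0, 3, 1))


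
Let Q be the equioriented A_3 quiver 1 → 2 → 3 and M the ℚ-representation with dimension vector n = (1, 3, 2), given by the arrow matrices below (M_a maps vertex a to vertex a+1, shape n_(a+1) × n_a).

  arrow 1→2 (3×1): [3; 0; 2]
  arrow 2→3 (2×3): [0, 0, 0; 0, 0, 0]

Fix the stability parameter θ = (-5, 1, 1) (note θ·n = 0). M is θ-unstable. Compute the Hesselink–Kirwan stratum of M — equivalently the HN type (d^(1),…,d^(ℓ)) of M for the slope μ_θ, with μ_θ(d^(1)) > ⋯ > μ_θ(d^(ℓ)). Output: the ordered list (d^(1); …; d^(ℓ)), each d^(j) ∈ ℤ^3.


Barcode: M ≅ I[1,2], I[2,2]^2, I[3,3]^2. HN layers by μ_θ (2 steps, strictly decreasing):
  μ^(1)=1; μ^(2)=-5

((0, 3, 2); (1, 0, 0))


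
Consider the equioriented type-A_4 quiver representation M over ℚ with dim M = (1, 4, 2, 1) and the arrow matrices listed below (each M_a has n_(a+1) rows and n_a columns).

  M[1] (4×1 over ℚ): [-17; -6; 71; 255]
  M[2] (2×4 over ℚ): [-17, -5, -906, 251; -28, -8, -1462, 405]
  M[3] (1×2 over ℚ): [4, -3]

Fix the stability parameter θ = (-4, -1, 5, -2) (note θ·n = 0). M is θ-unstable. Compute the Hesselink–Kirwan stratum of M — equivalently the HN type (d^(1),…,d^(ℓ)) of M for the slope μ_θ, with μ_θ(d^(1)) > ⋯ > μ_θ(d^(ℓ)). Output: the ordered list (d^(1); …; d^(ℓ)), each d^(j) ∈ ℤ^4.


Interval decomposition of M: I[1,4], I[2,2]^2, I[2,3].
HN type (ℓ=4): μ^(1)=5; μ^(2)=3/2; μ^(3)=-1; μ^(4)=-4

((0, 0, 1, 0); (0, 0, 1, 1); (0, 4, 0, 0); (1, 0, 0, 0))


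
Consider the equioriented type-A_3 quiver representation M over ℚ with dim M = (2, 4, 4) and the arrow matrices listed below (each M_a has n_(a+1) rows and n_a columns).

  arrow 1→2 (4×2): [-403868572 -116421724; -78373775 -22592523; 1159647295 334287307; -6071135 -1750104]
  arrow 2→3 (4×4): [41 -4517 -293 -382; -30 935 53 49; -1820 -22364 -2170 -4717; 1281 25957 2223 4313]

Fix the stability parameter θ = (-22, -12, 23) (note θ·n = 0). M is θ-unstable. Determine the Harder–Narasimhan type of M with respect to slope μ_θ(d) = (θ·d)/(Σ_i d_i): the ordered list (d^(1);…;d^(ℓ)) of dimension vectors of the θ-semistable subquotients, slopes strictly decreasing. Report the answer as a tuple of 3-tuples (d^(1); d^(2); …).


Via rank(M_{q-1}∘⋯∘M_p): M ≅ I[1,2], I[1,3], I[2,3]^2, I[3,3].
μ_θ-semistable layers: μ^(1)=23; μ^(2)=-12; μ^(3)=-22

((0, 0, 4); (0, 4, 0); (2, 0, 0))


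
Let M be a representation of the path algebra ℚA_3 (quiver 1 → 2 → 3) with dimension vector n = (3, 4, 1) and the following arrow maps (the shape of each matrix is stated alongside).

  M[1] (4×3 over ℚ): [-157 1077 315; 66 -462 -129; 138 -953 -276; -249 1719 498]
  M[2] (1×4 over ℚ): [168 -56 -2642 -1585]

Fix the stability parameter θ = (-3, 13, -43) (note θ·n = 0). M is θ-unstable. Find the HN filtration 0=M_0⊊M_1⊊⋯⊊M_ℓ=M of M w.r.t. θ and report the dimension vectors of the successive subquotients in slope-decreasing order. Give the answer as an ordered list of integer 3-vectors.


Interval decomposition of M: I[1,2]^2, I[1,3], I[2,2].
HN type (ℓ=3): μ^(1)=13; μ^(2)=-3; μ^(3)=-11

((0, 3, 0); (2, 0, 0); (1, 1, 1))


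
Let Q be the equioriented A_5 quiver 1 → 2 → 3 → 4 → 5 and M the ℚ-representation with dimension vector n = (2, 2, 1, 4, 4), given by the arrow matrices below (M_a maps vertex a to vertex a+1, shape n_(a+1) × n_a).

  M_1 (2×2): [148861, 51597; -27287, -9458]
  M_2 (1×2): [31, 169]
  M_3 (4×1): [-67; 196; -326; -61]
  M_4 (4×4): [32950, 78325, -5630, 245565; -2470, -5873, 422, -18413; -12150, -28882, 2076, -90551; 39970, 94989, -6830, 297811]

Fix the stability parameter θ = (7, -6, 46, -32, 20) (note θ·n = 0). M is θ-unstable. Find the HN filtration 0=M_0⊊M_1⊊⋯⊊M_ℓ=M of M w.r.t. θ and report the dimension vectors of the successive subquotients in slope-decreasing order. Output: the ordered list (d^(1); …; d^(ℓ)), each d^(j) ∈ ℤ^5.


Via rank(M_{q-1}∘⋯∘M_p): M ≅ I[1,2], I[1,5], I[4,4]^2, I[4,5], I[5,5]^2.
μ_θ-semistable layers: μ^(1)=20; μ^(2)=7; μ^(3)=1/2; μ^(4)=-32

((0, 0, 0, 0, 4); (0, 0, 1, 1, 0); (2, 2, 0, 0, 0); (0, 0, 0, 3, 0))


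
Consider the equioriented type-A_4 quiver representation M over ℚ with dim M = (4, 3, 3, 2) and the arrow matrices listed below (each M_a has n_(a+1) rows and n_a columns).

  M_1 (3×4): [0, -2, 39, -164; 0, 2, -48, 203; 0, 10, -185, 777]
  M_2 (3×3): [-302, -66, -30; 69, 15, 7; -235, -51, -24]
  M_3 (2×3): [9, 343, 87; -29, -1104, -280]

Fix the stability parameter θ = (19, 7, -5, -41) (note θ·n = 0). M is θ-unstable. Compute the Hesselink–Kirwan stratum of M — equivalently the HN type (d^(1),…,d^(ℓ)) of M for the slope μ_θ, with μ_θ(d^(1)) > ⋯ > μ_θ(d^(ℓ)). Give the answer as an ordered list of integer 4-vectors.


Barcode: M ≅ I[1,1], I[1,2], I[1,4]^2, I[3,3]. HN layers by μ_θ (3 steps, strictly decreasing):
  μ^(1)=19; μ^(2)=13; μ^(3)=-5

((1, 0, 0, 0); (1, 1, 0, 0); (2, 2, 3, 2))


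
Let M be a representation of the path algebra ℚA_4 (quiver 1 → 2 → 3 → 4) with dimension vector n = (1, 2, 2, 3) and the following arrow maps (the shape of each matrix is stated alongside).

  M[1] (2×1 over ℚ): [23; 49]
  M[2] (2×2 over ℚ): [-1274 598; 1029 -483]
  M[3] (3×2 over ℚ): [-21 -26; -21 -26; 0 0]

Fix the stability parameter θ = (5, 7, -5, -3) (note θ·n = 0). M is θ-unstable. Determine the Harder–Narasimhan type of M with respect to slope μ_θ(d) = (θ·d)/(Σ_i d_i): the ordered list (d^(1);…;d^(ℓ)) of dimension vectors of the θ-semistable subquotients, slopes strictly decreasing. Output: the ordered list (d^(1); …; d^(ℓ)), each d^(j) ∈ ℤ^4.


Via rank(M_{q-1}∘⋯∘M_p): M ≅ I[1,2], I[2,3], I[3,4], I[4,4]^2.
μ_θ-semistable layers: μ^(1)=7; μ^(2)=5; μ^(3)=1; μ^(4)=-3; μ^(5)=-5

((0, 1, 0, 0); (1, 0, 0, 0); (0, 1, 1, 0); (0, 0, 0, 3); (0, 0, 1, 0))


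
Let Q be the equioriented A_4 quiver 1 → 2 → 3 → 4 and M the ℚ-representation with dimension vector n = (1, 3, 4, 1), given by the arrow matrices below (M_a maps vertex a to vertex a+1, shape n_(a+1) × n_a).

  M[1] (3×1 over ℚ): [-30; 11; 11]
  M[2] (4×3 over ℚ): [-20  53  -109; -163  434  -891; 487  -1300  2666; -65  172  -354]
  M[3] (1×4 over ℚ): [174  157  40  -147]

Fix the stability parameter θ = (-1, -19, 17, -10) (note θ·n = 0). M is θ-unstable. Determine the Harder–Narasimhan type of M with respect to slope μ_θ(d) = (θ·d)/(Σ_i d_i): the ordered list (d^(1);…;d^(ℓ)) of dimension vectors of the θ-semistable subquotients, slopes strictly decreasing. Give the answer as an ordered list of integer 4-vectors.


Barcode: M ≅ I[1,4], I[2,3]^2, I[3,3]. HN layers by μ_θ (4 steps, strictly decreasing):
  μ^(1)=17; μ^(2)=7/2; μ^(3)=-10; μ^(4)=-19

((0, 0, 3, 0); (0, 0, 1, 1); (1, 1, 0, 0); (0, 2, 0, 0))


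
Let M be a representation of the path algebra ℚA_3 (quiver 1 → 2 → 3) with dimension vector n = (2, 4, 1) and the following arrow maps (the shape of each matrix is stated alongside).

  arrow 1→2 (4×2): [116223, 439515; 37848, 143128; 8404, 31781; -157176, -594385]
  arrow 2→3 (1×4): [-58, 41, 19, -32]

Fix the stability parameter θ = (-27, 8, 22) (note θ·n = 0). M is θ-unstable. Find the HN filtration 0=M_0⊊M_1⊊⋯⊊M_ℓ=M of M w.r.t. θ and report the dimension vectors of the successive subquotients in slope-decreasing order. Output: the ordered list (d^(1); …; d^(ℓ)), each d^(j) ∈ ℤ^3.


Interval decomposition of M: I[1,2], I[1,3], I[2,2]^2.
HN type (ℓ=3): μ^(1)=22; μ^(2)=8; μ^(3)=-27

((0, 0, 1); (0, 4, 0); (2, 0, 0))


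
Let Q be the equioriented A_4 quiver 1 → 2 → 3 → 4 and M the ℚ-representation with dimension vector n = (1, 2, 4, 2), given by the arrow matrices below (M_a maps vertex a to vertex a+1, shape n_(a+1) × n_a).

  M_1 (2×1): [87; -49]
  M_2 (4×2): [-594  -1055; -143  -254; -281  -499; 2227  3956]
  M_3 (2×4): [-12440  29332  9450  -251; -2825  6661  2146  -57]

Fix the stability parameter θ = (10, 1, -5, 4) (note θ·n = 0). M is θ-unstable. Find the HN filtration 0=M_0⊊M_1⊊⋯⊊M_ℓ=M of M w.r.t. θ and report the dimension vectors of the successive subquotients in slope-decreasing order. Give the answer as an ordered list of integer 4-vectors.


Barcode: M ≅ I[1,4], I[2,4], I[3,3]^2. HN layers by μ_θ (4 steps, strictly decreasing):
  μ^(1)=4; μ^(2)=2; μ^(3)=-2; μ^(4)=-5

((0, 0, 0, 2); (1, 1, 1, 0); (0, 1, 1, 0); (0, 0, 2, 0))


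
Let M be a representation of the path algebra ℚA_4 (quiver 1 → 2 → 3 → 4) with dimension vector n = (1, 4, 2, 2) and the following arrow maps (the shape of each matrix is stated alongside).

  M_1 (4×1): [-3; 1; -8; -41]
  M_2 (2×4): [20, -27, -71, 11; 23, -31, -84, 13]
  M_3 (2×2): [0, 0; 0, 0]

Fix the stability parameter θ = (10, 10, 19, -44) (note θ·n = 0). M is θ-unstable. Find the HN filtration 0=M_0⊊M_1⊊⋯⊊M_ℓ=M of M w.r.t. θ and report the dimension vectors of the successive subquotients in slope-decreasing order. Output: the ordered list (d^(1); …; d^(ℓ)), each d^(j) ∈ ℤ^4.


Barcode: M ≅ I[1,3], I[2,2]^2, I[2,3], I[4,4]^2. HN layers by μ_θ (3 steps, strictly decreasing):
  μ^(1)=19; μ^(2)=10; μ^(3)=-44

((0, 0, 2, 0); (1, 4, 0, 0); (0, 0, 0, 2))


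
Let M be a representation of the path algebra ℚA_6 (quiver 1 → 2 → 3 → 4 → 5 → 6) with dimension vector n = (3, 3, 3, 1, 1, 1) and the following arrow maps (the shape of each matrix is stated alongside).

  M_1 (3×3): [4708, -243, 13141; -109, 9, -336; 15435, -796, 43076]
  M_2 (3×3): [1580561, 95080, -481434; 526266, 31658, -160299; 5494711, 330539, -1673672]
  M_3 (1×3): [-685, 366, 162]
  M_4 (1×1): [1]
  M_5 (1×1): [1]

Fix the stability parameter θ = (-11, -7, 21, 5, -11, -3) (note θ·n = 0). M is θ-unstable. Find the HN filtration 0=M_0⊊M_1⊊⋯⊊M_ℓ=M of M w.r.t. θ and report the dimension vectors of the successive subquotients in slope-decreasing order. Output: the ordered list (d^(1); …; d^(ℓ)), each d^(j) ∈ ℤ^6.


Interval decomposition of M: I[1,3]^2, I[1,6].
HN type (ℓ=4): μ^(1)=21; μ^(2)=3; μ^(3)=-7; μ^(4)=-11

((0, 0, 2, 0, 0, 0); (0, 0, 1, 1, 1, 1); (0, 3, 0, 0, 0, 0); (3, 0, 0, 0, 0, 0))


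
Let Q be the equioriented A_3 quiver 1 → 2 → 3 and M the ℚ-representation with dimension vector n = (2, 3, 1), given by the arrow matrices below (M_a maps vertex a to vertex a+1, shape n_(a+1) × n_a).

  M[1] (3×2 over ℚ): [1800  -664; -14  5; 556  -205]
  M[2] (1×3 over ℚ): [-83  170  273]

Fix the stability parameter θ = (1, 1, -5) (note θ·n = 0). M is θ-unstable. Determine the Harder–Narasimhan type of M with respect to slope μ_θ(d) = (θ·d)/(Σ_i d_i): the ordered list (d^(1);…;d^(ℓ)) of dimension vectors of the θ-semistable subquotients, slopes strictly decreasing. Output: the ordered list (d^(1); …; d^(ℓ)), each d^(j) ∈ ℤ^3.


Via rank(M_{q-1}∘⋯∘M_p): M ≅ I[1,2], I[1,3], I[2,2].
μ_θ-semistable layers: μ^(1)=1; μ^(2)=-1

((1, 2, 0); (1, 1, 1))
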